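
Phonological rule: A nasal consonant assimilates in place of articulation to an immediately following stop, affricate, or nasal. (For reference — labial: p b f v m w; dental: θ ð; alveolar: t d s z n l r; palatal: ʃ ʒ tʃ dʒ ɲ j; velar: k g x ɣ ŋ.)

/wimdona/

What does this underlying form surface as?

[windona]

/m/ before /d/ (alveolar) → [n]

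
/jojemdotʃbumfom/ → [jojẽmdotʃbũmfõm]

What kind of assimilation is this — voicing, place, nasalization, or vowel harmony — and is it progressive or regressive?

nasalization, regressive

/e/→[ẽ] /u/→[ũ] /o/→[õ].
Each target copies a feature from the following segment, so the direction is regressive.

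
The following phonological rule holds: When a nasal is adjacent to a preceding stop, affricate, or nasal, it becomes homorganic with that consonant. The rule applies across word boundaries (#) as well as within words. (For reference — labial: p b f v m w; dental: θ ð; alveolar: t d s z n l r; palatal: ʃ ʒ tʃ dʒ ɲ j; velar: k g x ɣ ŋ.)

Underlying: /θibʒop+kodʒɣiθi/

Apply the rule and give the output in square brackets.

no segment meets the rule's conditions; no change.

[θibʒop+kodʒɣiθi]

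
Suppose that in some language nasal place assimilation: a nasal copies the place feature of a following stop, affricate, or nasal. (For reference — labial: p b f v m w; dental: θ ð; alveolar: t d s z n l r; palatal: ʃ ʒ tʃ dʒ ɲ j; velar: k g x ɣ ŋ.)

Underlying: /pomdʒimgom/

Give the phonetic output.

[poɲdʒiŋgom]

/m/ before /dʒ/ (palatal) → [ɲ]
/m/ before /g/ (velar) → [ŋ]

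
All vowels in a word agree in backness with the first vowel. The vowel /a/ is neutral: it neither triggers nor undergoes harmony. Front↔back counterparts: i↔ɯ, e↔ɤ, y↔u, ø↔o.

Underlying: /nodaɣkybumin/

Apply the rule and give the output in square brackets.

[nodaɣkubumɯn]

/y/ harmonizes with /o/ ([+back]) → [u]
/i/ harmonizes with /o/ ([+back]) → [ɯ]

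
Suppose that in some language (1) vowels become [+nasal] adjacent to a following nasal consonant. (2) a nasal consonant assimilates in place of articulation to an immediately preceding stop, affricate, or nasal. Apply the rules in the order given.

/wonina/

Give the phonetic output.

[wõnĩna]

Rule 1: /o/ before nasal /n/ → [õ]
Rule 1: /i/ before nasal /n/ → [ĩ]
After rule 1: wõnĩna
Rule 2: no segment meets the rule's conditions; no change.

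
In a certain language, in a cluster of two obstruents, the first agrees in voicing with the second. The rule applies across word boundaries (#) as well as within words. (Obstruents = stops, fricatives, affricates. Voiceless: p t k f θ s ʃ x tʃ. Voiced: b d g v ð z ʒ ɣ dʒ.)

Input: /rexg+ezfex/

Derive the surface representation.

[reɣg+esfex]

/x/ before /g/ (voiced) → [ɣ]
/z/ before /f/ (voiceless) → [s]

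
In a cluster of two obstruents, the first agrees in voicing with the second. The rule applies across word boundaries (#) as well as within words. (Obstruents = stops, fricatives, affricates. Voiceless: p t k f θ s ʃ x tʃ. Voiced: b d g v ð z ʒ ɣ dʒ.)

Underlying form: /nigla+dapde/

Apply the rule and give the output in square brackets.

/p/ before /d/ (voiced) → [b]

[nigla+dabde]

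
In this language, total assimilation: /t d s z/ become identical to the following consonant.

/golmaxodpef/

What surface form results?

[golmaxoppef]

/d/ before /p/ → [p] (total assimilation)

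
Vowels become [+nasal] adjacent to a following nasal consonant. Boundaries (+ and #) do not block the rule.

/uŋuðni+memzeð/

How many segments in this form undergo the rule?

3

/u/ before nasal /ŋ/ → [ũ]
/i/ before nasal /m/ → [ĩ]
/e/ before nasal /m/ → [ẽ]
3 segments change.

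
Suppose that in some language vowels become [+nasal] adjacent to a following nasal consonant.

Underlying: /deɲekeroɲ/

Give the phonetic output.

[dẽɲekerõɲ]

/e/ before nasal /ɲ/ → [ẽ]
/o/ before nasal /ɲ/ → [õ]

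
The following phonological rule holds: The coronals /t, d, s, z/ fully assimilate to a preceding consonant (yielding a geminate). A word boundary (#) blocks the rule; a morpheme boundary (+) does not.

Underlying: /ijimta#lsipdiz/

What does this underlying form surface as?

[ijimma#llippiz]

/t/ after /m/ → [m] (total assimilation)
/s/ after /l/ → [l] (total assimilation)
/d/ after /p/ → [p] (total assimilation)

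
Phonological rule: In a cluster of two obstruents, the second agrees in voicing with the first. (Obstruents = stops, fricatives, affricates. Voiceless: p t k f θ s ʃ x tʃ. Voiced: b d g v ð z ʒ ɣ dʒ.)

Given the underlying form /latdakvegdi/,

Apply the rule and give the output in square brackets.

/d/ after /t/ (voiceless) → [t]
/v/ after /k/ (voiceless) → [f]

[lattakfegdi]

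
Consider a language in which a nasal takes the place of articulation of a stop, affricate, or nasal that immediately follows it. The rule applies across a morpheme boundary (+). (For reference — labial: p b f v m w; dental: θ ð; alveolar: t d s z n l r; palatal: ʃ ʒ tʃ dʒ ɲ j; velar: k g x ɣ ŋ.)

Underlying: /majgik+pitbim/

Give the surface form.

no segment meets the rule's conditions; no change.

[majgik+pitbim]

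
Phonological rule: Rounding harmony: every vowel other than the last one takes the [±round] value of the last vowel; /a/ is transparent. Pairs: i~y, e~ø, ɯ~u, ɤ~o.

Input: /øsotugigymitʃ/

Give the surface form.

/ø/ harmonizes with /i/ ([-round]) → [e]
/o/ harmonizes with /i/ ([-round]) → [ɤ]
/u/ harmonizes with /i/ ([-round]) → [ɯ]
/y/ harmonizes with /i/ ([-round]) → [i]

[esɤtɯgigimitʃ]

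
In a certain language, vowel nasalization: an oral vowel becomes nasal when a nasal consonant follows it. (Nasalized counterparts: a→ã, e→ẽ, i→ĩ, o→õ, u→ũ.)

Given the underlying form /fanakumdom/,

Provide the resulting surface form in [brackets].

[fãnakũmdõm]

/a/ before nasal /n/ → [ã]
/u/ before nasal /m/ → [ũ]
/o/ before nasal /m/ → [õ]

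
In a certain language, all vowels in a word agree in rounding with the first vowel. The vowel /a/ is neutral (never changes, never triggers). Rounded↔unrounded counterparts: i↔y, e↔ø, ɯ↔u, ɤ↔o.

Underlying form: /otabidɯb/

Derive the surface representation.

[otabydub]

/i/ harmonizes with /o/ ([+round]) → [y]
/ɯ/ harmonizes with /o/ ([+round]) → [u]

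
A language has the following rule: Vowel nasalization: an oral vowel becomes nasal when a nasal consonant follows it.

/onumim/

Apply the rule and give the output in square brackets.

/o/ before nasal /n/ → [õ]
/u/ before nasal /m/ → [ũ]
/i/ before nasal /m/ → [ĩ]

[õnũmĩm]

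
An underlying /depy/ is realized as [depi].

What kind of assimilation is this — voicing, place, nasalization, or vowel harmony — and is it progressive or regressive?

/y/→[i].
Vowels agree with the first vowel, so the harmony is progressive.

vowel harmony, progressive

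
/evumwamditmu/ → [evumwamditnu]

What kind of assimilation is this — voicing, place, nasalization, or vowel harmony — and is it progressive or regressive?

place assimilation, progressive

/m/→[n].
Each target copies a feature from the preceding segment, so the direction is progressive.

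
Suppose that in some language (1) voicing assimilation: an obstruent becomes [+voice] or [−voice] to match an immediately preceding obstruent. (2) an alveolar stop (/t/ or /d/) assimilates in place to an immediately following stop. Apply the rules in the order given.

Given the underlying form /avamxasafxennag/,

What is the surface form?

Rule 1: no segment meets the rule's conditions; no change.
After rule 1: avamxasafxennag
Rule 2: no segment meets the rule's conditions; no change.

[avamxasafxennag]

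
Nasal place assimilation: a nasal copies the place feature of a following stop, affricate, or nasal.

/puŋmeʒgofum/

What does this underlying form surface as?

/ŋ/ before /m/ (labial) → [m]

[pummeʒgofum]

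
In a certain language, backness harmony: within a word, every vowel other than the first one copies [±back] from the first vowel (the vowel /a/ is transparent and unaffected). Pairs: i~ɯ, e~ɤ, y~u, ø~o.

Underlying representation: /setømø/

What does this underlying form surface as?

[setømø]

no segment meets the rule's conditions; no change.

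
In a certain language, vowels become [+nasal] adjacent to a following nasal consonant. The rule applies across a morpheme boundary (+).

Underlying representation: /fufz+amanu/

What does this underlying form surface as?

[fufz+ãmãnu]

/a/ before nasal /m/ → [ã]
/a/ before nasal /n/ → [ã]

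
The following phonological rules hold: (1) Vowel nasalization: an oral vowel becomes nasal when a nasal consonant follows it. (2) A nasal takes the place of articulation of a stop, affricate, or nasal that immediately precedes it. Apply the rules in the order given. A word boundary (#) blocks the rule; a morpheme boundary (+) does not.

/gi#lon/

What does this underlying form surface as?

Rule 1: /o/ before nasal /n/ → [õ]
After rule 1: gi#lõn
Rule 2: no segment meets the rule's conditions; no change.

[gi#lõn]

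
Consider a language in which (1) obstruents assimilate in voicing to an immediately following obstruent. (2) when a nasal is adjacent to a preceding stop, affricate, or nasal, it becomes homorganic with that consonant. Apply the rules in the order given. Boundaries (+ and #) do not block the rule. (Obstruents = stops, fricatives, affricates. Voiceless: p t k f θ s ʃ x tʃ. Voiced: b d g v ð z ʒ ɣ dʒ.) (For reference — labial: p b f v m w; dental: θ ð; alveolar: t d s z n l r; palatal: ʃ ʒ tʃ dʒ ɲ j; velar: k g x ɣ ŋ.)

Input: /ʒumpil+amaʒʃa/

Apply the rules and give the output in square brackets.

[ʒumpil+amaʃʃa]

Rule 1: /ʒ/ before /ʃ/ (voiceless) → [ʃ]
After rule 1: ʒumpil+amaʃʃa
Rule 2: no segment meets the rule's conditions; no change.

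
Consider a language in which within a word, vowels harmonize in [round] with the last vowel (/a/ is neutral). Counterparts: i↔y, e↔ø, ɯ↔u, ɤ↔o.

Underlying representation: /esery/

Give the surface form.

[øsøry]

/e/ harmonizes with /y/ ([+round]) → [ø]
/e/ harmonizes with /y/ ([+round]) → [ø]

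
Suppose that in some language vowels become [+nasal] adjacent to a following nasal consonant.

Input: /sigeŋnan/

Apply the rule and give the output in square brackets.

[sigẽŋnãn]

/e/ before nasal /ŋ/ → [ẽ]
/a/ before nasal /n/ → [ã]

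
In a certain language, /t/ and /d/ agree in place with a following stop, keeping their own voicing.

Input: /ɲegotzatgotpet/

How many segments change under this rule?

2

/t/ before /g/ (velar) → [k]
/t/ before /p/ (labial) → [p]
2 segments change.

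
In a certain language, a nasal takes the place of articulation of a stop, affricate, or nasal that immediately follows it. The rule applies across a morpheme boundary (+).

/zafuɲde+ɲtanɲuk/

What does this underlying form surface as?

/ɲ/ before /d/ (alveolar) → [n]
/ɲ/ before /t/ (alveolar) → [n]
/n/ before /ɲ/ (palatal) → [ɲ]

[zafunde+ntaɲɲuk]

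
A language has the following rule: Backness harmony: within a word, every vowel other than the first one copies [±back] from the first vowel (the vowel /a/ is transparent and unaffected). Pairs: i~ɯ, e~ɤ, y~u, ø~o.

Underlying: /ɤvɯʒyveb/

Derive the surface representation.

/y/ harmonizes with /ɤ/ ([+back]) → [u]
/e/ harmonizes with /ɤ/ ([+back]) → [ɤ]

[ɤvɯʒuvɤb]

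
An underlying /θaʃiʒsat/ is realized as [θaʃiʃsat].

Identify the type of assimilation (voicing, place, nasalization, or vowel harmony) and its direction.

voicing assimilation, regressive

/ʒ/→[ʃ].
Each target copies a feature from the following segment, so the direction is regressive.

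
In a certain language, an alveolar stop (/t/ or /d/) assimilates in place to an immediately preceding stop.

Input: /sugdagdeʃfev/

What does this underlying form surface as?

/d/ after /g/ (velar) → [g]
/d/ after /g/ (velar) → [g]

[suggaggeʃfev]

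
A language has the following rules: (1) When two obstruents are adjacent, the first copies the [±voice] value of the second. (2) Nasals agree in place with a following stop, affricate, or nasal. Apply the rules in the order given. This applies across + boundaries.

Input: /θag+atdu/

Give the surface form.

Rule 1: /t/ before /d/ (voiced) → [d]
After rule 1: θag+addu
Rule 2: no segment meets the rule's conditions; no change.

[θag+addu]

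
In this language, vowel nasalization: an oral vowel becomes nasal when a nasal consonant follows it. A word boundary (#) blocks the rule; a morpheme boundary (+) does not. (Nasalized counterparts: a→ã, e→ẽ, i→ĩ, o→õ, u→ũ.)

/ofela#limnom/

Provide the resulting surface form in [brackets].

/i/ before nasal /m/ → [ĩ]
/o/ before nasal /m/ → [õ]

[ofela#lĩmnõm]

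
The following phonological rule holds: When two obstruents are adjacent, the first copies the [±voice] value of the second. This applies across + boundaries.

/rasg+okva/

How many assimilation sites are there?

2

/s/ before /g/ (voiced) → [z]
/k/ before /v/ (voiced) → [g]
2 segments change.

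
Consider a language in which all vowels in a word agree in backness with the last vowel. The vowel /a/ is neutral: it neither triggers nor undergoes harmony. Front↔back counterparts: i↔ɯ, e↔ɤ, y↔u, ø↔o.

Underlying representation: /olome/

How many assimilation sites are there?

2

/o/ harmonizes with /e/ ([-back]) → [ø]
/o/ harmonizes with /e/ ([-back]) → [ø]
2 segments change.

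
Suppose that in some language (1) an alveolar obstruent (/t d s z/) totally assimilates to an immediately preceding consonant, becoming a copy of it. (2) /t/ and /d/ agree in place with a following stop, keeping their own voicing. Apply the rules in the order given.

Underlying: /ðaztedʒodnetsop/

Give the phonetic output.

Rule 1: /t/ after /z/ → [z] (total assimilation)
Rule 1: /s/ after /t/ → [t] (total assimilation)
After rule 1: ðazzedʒodnettop
Rule 2: no segment meets the rule's conditions; no change.

[ðazzedʒodnettop]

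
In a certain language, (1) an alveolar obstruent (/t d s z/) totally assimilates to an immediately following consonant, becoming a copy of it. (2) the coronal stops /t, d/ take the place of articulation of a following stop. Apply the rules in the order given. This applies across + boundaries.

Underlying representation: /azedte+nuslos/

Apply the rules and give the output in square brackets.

[azette+nullos]

Rule 1: /d/ before /t/ → [t] (total assimilation)
Rule 1: /s/ before /l/ → [l] (total assimilation)
After rule 1: azette+nullos
Rule 2: no segment meets the rule's conditions; no change.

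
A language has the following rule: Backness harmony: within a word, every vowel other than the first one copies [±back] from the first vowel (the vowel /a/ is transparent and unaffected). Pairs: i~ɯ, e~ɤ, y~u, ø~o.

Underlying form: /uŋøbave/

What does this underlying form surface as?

/ø/ harmonizes with /u/ ([+back]) → [o]
/e/ harmonizes with /u/ ([+back]) → [ɤ]

[uŋobavɤ]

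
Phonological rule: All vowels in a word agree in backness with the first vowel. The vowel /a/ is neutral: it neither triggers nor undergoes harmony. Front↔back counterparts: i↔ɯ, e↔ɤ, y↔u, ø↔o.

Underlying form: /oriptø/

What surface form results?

[orɯpto]

/i/ harmonizes with /o/ ([+back]) → [ɯ]
/ø/ harmonizes with /o/ ([+back]) → [o]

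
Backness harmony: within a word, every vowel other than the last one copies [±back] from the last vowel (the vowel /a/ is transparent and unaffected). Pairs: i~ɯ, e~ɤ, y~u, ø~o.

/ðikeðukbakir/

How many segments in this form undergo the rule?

1

/u/ harmonizes with /i/ ([-back]) → [y]
1 segment changes.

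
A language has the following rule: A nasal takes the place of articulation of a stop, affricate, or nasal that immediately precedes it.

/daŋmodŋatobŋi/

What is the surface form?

/m/ after /ŋ/ (velar) → [ŋ]
/ŋ/ after /d/ (alveolar) → [n]
/ŋ/ after /b/ (labial) → [m]

[daŋŋodnatobmi]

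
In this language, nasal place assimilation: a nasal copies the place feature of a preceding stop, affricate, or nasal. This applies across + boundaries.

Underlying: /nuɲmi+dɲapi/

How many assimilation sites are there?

/m/ after /ɲ/ (palatal) → [ɲ]
/ɲ/ after /d/ (alveolar) → [n]
2 segments change.

2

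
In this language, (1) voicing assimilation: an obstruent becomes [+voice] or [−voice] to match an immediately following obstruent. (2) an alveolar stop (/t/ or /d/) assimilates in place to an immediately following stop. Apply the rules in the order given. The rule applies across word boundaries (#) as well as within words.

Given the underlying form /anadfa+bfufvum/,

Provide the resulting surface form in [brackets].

Rule 1: /d/ before /f/ (voiceless) → [t]
Rule 1: /b/ before /f/ (voiceless) → [p]
Rule 1: /f/ before /v/ (voiced) → [v]
After rule 1: anatfa+pfuvvum
Rule 2: no segment meets the rule's conditions; no change.

[anatfa+pfuvvum]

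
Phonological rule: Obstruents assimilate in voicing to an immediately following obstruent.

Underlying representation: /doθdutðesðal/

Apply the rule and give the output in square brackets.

/θ/ before /d/ (voiced) → [ð]
/t/ before /ð/ (voiced) → [d]
/s/ before /ð/ (voiced) → [z]

[doðdudðezðal]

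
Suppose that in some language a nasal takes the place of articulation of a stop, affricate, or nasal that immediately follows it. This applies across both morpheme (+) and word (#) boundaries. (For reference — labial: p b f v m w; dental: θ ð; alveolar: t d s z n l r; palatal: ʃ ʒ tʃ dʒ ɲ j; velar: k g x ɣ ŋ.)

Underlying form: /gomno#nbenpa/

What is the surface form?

/m/ before /n/ (alveolar) → [n]
/n/ before /b/ (labial) → [m]
/n/ before /p/ (labial) → [m]

[gonno#mbempa]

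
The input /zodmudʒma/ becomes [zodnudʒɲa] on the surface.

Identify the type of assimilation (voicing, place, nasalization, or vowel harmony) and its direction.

place assimilation, progressive

/m/→[n] /m/→[ɲ].
Each target copies a feature from the preceding segment, so the direction is progressive.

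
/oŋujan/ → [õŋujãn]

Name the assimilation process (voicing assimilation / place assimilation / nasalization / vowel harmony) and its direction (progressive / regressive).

nasalization, regressive

/o/→[õ] /a/→[ã].
Each target copies a feature from the following segment, so the direction is regressive.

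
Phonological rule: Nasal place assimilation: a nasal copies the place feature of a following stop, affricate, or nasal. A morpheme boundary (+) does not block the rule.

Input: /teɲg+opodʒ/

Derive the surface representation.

/ɲ/ before /g/ (velar) → [ŋ]

[teŋg+opodʒ]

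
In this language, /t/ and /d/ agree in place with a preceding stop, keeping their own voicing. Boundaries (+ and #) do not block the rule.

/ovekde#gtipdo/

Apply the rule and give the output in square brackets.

[ovekge#gkipbo]

/d/ after /k/ (velar) → [g]
/t/ after /g/ (velar) → [k]
/d/ after /p/ (labial) → [b]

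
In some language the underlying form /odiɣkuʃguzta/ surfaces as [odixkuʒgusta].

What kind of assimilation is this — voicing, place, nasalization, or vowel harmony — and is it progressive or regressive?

/ɣ/→[x] /ʃ/→[ʒ] /z/→[s].
Each target copies a feature from the following segment, so the direction is regressive.

voicing assimilation, regressive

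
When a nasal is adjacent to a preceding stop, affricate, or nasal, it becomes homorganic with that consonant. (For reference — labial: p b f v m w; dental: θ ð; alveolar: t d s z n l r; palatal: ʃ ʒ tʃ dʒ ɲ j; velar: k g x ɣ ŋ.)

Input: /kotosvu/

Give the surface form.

no segment meets the rule's conditions; no change.

[kotosvu]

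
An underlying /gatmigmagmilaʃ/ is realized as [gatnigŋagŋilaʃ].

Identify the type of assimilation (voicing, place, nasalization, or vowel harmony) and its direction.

place assimilation, progressive

/m/→[n] /m/→[ŋ] /m/→[ŋ].
Each target copies a feature from the preceding segment, so the direction is progressive.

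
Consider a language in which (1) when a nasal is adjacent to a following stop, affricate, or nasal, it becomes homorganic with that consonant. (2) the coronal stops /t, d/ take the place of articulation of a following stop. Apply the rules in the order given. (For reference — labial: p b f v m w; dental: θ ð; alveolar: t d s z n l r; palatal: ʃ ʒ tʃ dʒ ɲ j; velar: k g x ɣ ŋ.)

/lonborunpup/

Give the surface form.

[lomborumpup]

Rule 1: /n/ before /b/ (labial) → [m]
Rule 1: /n/ before /p/ (labial) → [m]
After rule 1: lomborumpup
Rule 2: no segment meets the rule's conditions; no change.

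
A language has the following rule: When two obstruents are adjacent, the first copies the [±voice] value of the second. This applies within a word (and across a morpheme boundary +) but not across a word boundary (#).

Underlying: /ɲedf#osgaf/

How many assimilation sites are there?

/d/ before /f/ (voiceless) → [t]
/s/ before /g/ (voiced) → [z]
2 segments change.

2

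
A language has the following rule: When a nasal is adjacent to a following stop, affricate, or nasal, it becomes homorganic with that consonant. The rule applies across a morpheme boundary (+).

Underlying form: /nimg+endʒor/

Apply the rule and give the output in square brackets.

/m/ before /g/ (velar) → [ŋ]
/n/ before /dʒ/ (palatal) → [ɲ]

[niŋg+eɲdʒor]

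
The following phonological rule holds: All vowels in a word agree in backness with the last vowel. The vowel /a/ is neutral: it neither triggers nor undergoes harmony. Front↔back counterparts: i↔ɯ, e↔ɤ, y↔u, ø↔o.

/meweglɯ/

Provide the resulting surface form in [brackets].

/e/ harmonizes with /ɯ/ ([+back]) → [ɤ]
/e/ harmonizes with /ɯ/ ([+back]) → [ɤ]

[mɤwɤglɯ]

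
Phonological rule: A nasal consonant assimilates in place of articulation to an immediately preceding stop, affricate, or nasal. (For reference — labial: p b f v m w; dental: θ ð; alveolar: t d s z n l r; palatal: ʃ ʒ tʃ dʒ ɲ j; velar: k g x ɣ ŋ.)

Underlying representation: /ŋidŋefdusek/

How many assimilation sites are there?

/ŋ/ after /d/ (alveolar) → [n]
1 segment changes.

1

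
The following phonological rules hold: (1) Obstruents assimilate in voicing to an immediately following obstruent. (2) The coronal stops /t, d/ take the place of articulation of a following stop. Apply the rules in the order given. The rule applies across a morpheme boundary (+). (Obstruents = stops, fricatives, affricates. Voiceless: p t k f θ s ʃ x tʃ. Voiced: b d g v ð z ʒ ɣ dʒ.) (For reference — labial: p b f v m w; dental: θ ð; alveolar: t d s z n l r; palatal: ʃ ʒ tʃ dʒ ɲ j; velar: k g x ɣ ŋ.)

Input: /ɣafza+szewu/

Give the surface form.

[ɣavza+zzewu]

Rule 1: /f/ before /z/ (voiced) → [v]
Rule 1: /s/ before /z/ (voiced) → [z]
After rule 1: ɣavza+zzewu
Rule 2: no segment meets the rule's conditions; no change.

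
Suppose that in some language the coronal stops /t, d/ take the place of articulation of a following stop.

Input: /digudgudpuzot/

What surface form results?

[diguggubpuzot]

/d/ before /g/ (velar) → [g]
/d/ before /p/ (labial) → [b]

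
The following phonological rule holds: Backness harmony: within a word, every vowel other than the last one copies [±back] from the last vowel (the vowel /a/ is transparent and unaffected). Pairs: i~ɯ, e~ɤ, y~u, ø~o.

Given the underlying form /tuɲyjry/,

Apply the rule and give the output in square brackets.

/u/ harmonizes with /y/ ([-back]) → [y]

[tyɲyjry]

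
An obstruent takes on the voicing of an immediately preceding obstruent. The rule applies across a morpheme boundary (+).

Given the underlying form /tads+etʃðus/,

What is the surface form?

[tadz+etʃθus]

/s/ after /d/ (voiced) → [z]
/ð/ after /tʃ/ (voiceless) → [θ]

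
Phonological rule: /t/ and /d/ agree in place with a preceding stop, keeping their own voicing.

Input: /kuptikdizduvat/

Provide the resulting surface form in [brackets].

[kuppikgizduvat]

/t/ after /p/ (labial) → [p]
/d/ after /k/ (velar) → [g]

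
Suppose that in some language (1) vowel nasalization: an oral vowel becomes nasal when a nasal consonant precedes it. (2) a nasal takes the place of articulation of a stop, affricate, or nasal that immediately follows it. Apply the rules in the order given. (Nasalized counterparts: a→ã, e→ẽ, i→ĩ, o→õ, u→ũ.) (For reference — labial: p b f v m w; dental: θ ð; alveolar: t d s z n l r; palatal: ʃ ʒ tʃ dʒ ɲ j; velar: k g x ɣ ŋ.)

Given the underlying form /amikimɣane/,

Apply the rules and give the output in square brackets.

Rule 1: /i/ after nasal /m/ → [ĩ]
Rule 1: /e/ after nasal /n/ → [ẽ]
After rule 1: amĩkimɣanẽ
Rule 2: no segment meets the rule's conditions; no change.

[amĩkimɣanẽ]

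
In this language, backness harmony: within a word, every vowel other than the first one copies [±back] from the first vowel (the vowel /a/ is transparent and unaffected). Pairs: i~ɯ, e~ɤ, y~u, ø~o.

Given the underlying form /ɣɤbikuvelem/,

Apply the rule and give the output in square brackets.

/i/ harmonizes with /ɤ/ ([+back]) → [ɯ]
/e/ harmonizes with /ɤ/ ([+back]) → [ɤ]
/e/ harmonizes with /ɤ/ ([+back]) → [ɤ]

[ɣɤbɯkuvɤlɤm]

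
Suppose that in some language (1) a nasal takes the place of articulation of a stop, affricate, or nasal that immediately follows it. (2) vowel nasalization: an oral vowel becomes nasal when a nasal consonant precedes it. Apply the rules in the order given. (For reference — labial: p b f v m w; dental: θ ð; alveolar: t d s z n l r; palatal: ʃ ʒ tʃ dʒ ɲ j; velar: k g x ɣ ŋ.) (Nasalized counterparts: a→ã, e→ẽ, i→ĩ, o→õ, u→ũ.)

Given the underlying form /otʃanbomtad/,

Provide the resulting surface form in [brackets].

Rule 1: /n/ before /b/ (labial) → [m]
Rule 1: /m/ before /t/ (alveolar) → [n]
After rule 1: otʃambontad
Rule 2: no segment meets the rule's conditions; no change.

[otʃambontad]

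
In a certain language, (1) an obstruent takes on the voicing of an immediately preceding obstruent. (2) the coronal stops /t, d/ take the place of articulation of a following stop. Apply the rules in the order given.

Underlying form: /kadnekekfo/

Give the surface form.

[kadnekekfo]

Rule 1: no segment meets the rule's conditions; no change.
After rule 1: kadnekekfo
Rule 2: no segment meets the rule's conditions; no change.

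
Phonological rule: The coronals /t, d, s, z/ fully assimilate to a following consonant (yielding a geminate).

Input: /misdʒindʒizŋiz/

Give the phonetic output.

[midʒdʒindʒiŋŋiz]

/s/ before /dʒ/ → [dʒ] (total assimilation)
/z/ before /ŋ/ → [ŋ] (total assimilation)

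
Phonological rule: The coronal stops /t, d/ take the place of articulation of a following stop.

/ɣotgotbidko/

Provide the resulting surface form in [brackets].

/t/ before /g/ (velar) → [k]
/t/ before /b/ (labial) → [p]
/d/ before /k/ (velar) → [g]

[ɣokgopbigko]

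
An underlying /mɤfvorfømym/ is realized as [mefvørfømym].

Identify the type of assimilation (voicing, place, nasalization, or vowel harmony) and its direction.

/ɤ/→[e] /o/→[ø].
Vowels agree with the last vowel, so the harmony is regressive.

vowel harmony, regressive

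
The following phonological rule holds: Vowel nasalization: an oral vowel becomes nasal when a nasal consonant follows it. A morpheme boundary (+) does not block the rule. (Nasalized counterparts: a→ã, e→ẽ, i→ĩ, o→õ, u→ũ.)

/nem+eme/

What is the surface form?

[nẽm+ẽme]

/e/ before nasal /m/ → [ẽ]
/e/ before nasal /m/ → [ẽ]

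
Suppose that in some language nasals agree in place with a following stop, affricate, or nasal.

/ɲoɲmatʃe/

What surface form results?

[ɲommatʃe]

/ɲ/ before /m/ (labial) → [m]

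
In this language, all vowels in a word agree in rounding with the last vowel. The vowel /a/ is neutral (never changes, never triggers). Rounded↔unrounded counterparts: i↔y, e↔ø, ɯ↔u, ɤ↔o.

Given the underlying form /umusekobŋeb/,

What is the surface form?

/u/ harmonizes with /e/ ([-round]) → [ɯ]
/u/ harmonizes with /e/ ([-round]) → [ɯ]
/o/ harmonizes with /e/ ([-round]) → [ɤ]

[ɯmɯsekɤbŋeb]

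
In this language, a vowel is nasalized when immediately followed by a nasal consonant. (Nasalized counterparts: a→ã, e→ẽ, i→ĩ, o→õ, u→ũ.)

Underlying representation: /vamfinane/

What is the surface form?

[vãmfĩnãne]

/a/ before nasal /m/ → [ã]
/i/ before nasal /n/ → [ĩ]
/a/ before nasal /n/ → [ã]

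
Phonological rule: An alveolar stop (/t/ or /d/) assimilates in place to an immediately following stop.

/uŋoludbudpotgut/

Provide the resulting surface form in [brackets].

/d/ before /b/ (labial) → [b]
/d/ before /p/ (labial) → [b]
/t/ before /g/ (velar) → [k]

[uŋolubbubpokgut]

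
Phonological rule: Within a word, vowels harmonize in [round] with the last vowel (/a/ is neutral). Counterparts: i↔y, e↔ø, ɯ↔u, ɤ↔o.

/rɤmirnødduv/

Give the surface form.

[romyrnødduv]

/ɤ/ harmonizes with /u/ ([+round]) → [o]
/i/ harmonizes with /u/ ([+round]) → [y]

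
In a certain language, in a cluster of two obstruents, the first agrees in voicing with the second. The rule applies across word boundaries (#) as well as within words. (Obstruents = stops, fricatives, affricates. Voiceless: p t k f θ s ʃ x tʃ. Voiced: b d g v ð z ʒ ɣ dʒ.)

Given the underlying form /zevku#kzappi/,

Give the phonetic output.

[zefku#gzappi]

/v/ before /k/ (voiceless) → [f]
/k/ before /z/ (voiced) → [g]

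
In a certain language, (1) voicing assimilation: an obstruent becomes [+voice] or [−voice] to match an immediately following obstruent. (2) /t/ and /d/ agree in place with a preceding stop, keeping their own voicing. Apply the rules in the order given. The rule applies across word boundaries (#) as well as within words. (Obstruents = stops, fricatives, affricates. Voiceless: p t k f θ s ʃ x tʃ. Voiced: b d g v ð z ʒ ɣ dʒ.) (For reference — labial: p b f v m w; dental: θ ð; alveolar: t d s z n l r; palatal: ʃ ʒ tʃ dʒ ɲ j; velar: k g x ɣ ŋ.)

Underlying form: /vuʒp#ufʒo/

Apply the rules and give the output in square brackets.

[vuʃp#uvʒo]

Rule 1: /ʒ/ before /p/ (voiceless) → [ʃ]
Rule 1: /f/ before /ʒ/ (voiced) → [v]
After rule 1: vuʃp#uvʒo
Rule 2: no segment meets the rule's conditions; no change.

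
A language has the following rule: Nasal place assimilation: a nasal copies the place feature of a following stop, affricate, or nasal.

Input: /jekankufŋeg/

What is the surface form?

[jekaŋkufŋeg]

/n/ before /k/ (velar) → [ŋ]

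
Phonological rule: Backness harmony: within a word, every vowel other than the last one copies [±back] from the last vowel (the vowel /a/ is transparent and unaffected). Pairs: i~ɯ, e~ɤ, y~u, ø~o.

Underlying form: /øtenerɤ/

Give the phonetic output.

[otɤnɤrɤ]

/ø/ harmonizes with /ɤ/ ([+back]) → [o]
/e/ harmonizes with /ɤ/ ([+back]) → [ɤ]
/e/ harmonizes with /ɤ/ ([+back]) → [ɤ]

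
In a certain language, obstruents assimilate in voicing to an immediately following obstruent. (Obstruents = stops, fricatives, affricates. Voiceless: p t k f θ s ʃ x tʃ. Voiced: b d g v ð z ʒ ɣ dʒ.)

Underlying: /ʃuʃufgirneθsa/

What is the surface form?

[ʃuʃuvgirneθsa]

/f/ before /g/ (voiced) → [v]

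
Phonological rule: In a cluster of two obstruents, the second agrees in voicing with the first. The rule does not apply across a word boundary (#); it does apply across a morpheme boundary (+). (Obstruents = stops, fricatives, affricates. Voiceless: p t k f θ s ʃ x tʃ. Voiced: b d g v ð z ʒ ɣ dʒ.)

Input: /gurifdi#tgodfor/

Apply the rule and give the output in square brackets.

/d/ after /f/ (voiceless) → [t]
/g/ after /t/ (voiceless) → [k]
/f/ after /d/ (voiced) → [v]

[gurifti#tkodvor]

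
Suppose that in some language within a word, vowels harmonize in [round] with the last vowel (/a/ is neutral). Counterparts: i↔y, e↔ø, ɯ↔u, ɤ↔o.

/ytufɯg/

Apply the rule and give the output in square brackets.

/y/ harmonizes with /ɯ/ ([-round]) → [i]
/u/ harmonizes with /ɯ/ ([-round]) → [ɯ]

[itɯfɯg]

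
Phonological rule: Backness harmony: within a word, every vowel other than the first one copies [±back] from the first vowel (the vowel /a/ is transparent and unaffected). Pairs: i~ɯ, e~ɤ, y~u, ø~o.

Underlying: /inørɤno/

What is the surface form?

[inørenø]

/ɤ/ harmonizes with /i/ ([-back]) → [e]
/o/ harmonizes with /i/ ([-back]) → [ø]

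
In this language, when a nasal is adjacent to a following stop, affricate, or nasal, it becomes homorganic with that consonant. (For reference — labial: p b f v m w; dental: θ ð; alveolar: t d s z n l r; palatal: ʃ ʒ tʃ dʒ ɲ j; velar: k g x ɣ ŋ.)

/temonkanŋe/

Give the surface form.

[temoŋkaŋŋe]

/n/ before /k/ (velar) → [ŋ]
/n/ before /ŋ/ (velar) → [ŋ]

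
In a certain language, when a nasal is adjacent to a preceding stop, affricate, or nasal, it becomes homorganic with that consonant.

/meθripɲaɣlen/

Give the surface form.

/ɲ/ after /p/ (labial) → [m]

[meθripmaɣlen]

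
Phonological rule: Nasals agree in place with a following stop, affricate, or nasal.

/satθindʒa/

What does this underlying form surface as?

[satθiɲdʒa]

/n/ before /dʒ/ (palatal) → [ɲ]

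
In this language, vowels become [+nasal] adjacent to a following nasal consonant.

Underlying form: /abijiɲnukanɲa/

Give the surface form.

/i/ before nasal /ɲ/ → [ĩ]
/a/ before nasal /n/ → [ã]

[abijĩɲnukãnɲa]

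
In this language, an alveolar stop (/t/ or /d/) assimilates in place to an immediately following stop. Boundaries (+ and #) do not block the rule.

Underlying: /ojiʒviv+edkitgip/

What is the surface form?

[ojiʒviv+egkikgip]

/d/ before /k/ (velar) → [g]
/t/ before /g/ (velar) → [k]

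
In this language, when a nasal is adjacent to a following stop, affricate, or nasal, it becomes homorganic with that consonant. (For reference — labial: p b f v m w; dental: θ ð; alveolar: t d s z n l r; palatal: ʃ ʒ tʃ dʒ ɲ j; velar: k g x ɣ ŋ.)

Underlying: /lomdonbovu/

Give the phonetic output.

[londombovu]

/m/ before /d/ (alveolar) → [n]
/n/ before /b/ (labial) → [m]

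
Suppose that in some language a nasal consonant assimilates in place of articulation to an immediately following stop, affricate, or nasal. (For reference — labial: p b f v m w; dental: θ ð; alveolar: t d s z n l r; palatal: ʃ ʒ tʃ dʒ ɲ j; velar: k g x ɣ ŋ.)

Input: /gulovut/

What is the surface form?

no segment meets the rule's conditions; no change.

[gulovut]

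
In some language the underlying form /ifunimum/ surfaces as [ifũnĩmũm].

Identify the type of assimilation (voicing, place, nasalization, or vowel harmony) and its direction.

/u/→[ũ] /i/→[ĩ] /u/→[ũ].
Each target copies a feature from the following segment, so the direction is regressive.

nasalization, regressive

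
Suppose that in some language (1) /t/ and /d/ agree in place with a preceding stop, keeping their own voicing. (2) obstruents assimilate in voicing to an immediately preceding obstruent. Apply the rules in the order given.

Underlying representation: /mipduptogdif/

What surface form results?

[mippuppoggif]

Rule 1: /d/ after /p/ (labial) → [b]
Rule 1: /t/ after /p/ (labial) → [p]
Rule 1: /d/ after /g/ (velar) → [g]
After rule 1: mipbuppoggif
Rule 2: /b/ after /p/ (voiceless) → [p]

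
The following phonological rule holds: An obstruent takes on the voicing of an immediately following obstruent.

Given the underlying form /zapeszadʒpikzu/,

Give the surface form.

/s/ before /z/ (voiced) → [z]
/dʒ/ before /p/ (voiceless) → [tʃ]
/k/ before /z/ (voiced) → [g]

[zapezzatʃpigzu]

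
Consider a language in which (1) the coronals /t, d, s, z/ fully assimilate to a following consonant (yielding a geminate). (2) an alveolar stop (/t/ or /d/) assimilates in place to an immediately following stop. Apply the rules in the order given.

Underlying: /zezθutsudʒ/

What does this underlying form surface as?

Rule 1: /z/ before /θ/ → [θ] (total assimilation)
Rule 1: /t/ before /s/ → [s] (total assimilation)
After rule 1: zeθθussudʒ
Rule 2: no segment meets the rule's conditions; no change.

[zeθθussudʒ]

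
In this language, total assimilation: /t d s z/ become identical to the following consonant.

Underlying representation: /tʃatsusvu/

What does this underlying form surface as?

/t/ before /s/ → [s] (total assimilation)
/s/ before /v/ → [v] (total assimilation)

[tʃassuvvu]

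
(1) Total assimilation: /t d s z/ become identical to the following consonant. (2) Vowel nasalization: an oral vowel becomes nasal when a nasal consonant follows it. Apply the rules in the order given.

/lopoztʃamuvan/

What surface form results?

Rule 1: /z/ before /tʃ/ → [tʃ] (total assimilation)
After rule 1: lopotʃtʃamuvan
Rule 2: /a/ before nasal /m/ → [ã]
Rule 2: /a/ before nasal /n/ → [ã]

[lopotʃtʃãmuvãn]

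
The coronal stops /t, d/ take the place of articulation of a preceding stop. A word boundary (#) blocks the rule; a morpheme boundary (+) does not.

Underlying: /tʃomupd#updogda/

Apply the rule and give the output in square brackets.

/d/ after /p/ (labial) → [b]
/d/ after /p/ (labial) → [b]
/d/ after /g/ (velar) → [g]

[tʃomupb#upbogga]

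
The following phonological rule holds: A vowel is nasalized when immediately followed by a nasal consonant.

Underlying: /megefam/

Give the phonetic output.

[megefãm]

/a/ before nasal /m/ → [ã]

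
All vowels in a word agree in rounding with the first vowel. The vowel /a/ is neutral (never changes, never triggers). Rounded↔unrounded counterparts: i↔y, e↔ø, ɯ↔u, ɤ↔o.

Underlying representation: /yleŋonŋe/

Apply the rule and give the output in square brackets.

/e/ harmonizes with /y/ ([+round]) → [ø]
/e/ harmonizes with /y/ ([+round]) → [ø]

[yløŋonŋø]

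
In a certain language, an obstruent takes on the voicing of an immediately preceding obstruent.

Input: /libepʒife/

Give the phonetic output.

[libepʃife]

/ʒ/ after /p/ (voiceless) → [ʃ]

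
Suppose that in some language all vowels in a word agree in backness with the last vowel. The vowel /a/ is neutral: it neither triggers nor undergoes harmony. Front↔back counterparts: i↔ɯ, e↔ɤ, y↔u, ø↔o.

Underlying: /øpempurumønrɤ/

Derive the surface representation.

/ø/ harmonizes with /ɤ/ ([+back]) → [o]
/e/ harmonizes with /ɤ/ ([+back]) → [ɤ]
/ø/ harmonizes with /ɤ/ ([+back]) → [o]

[opɤmpurumonrɤ]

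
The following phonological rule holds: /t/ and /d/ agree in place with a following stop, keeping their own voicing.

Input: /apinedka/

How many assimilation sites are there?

1

/d/ before /k/ (velar) → [g]
1 segment changes.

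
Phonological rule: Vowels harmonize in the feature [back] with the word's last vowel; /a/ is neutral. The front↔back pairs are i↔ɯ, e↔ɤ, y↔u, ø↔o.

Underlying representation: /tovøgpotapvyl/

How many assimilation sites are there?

2

/o/ harmonizes with /y/ ([-back]) → [ø]
/o/ harmonizes with /y/ ([-back]) → [ø]
2 segments change.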